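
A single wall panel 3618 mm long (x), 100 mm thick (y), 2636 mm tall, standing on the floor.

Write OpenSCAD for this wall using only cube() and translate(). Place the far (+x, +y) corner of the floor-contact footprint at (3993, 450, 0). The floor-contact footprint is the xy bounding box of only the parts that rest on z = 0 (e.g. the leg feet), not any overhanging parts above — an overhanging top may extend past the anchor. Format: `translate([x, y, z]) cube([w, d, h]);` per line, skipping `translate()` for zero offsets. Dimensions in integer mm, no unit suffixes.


translate([375, 350, 0]) cube([3618, 100, 2636]);


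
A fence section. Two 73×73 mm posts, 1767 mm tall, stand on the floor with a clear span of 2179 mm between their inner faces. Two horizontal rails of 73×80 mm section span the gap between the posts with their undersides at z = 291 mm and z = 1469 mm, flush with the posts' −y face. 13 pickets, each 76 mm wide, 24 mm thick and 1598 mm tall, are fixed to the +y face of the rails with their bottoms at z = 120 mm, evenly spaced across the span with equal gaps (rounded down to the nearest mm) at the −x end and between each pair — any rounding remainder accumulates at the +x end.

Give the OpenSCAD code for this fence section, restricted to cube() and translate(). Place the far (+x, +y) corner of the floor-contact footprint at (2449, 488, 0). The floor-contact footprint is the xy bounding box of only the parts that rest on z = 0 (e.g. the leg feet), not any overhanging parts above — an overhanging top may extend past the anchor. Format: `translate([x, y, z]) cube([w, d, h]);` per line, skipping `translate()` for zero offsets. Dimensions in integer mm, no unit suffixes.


translate([124, 415, 0]) cube([73, 73, 1767]);
translate([2376, 415, 0]) cube([73, 73, 1767]);
translate([197, 415, 291]) cube([2179, 73, 80]);
translate([197, 415, 1469]) cube([2179, 73, 80]);
translate([282, 488, 120]) cube([76, 24, 1598]);
translate([443, 488, 120]) cube([76, 24, 1598]);
translate([604, 488, 120]) cube([76, 24, 1598]);
translate([765, 488, 120]) cube([76, 24, 1598]);
translate([926, 488, 120]) cube([76, 24, 1598]);
translate([1087, 488, 120]) cube([76, 24, 1598]);
translate([1248, 488, 120]) cube([76, 24, 1598]);
translate([1409, 488, 120]) cube([76, 24, 1598]);
translate([1570, 488, 120]) cube([76, 24, 1598]);
translate([1731, 488, 120]) cube([76, 24, 1598]);
translate([1892, 488, 120]) cube([76, 24, 1598]);
translate([2053, 488, 120]) cube([76, 24, 1598]);
translate([2214, 488, 120]) cube([76, 24, 1598]);


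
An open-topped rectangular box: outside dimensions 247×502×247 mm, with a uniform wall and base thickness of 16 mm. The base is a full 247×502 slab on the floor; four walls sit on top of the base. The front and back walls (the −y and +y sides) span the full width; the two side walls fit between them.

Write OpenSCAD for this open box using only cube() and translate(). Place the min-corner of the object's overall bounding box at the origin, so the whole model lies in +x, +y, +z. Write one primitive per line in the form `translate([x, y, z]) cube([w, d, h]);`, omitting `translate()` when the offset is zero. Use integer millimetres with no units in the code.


cube([247, 502, 16]);
translate([0, 0, 16]) cube([247, 16, 231]);
translate([0, 486, 16]) cube([247, 16, 231]);
translate([0, 16, 16]) cube([16, 470, 231]);
translate([231, 16, 16]) cube([16, 470, 231]);


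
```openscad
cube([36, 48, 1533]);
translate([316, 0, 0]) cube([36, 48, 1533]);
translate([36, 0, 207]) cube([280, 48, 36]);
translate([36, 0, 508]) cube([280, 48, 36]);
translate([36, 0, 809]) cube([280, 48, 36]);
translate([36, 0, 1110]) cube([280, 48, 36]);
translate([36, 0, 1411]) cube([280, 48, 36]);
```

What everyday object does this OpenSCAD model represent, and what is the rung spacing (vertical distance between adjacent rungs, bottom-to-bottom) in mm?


A ladder. The rung spacing is 301 mm.

Two tall 36×48 posts with 5 short bars between them — a ladder. Adjacent rungs sit at z = 207 and z = 508, so the spacing is 508 − 207 = 301 mm.


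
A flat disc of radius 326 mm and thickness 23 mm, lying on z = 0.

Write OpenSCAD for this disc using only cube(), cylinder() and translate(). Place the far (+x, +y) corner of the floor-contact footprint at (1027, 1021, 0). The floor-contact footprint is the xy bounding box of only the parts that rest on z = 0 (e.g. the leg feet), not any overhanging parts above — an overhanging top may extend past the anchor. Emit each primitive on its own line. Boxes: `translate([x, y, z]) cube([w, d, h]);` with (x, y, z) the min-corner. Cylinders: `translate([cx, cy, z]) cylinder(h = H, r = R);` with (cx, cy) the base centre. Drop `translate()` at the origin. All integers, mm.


translate([701, 695, 0]) cylinder(h = 23, r = 326);


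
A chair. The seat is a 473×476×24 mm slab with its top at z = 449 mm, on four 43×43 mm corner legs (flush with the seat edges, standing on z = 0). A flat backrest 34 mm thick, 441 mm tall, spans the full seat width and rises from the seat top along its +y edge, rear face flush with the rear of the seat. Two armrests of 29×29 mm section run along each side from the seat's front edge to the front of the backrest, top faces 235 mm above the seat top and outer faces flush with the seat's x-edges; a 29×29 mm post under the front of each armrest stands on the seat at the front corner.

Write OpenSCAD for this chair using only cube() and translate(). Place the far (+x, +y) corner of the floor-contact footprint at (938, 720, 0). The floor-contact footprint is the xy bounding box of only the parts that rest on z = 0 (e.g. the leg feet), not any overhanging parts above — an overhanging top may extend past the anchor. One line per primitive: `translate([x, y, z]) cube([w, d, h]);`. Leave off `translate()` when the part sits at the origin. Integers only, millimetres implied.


translate([465, 244, 425]) cube([473, 476, 24]);
translate([465, 244, 0]) cube([43, 43, 425]);
translate([895, 244, 0]) cube([43, 43, 425]);
translate([465, 677, 0]) cube([43, 43, 425]);
translate([895, 677, 0]) cube([43, 43, 425]);
translate([465, 686, 449]) cube([473, 34, 441]);
translate([465, 244, 655]) cube([29, 442, 29]);
translate([909, 244, 655]) cube([29, 442, 29]);
translate([465, 244, 449]) cube([29, 29, 206]);
translate([909, 244, 449]) cube([29, 29, 206]);


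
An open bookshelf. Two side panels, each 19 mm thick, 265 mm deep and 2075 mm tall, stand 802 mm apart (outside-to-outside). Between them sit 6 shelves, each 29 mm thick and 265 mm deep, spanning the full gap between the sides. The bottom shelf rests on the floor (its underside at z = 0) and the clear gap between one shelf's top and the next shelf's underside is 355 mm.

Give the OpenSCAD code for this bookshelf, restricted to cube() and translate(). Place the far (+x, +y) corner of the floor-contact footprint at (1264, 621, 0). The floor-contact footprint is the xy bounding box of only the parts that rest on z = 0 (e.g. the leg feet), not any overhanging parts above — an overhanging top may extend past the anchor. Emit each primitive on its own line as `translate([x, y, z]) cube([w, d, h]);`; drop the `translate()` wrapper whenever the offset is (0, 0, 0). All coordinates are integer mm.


translate([462, 356, 0]) cube([19, 265, 2075]);
translate([1245, 356, 0]) cube([19, 265, 2075]);
translate([481, 356, 0]) cube([764, 265, 29]);
translate([481, 356, 384]) cube([764, 265, 29]);
translate([481, 356, 768]) cube([764, 265, 29]);
translate([481, 356, 1152]) cube([764, 265, 29]);
translate([481, 356, 1536]) cube([764, 265, 29]);
translate([481, 356, 1920]) cube([764, 265, 29]);


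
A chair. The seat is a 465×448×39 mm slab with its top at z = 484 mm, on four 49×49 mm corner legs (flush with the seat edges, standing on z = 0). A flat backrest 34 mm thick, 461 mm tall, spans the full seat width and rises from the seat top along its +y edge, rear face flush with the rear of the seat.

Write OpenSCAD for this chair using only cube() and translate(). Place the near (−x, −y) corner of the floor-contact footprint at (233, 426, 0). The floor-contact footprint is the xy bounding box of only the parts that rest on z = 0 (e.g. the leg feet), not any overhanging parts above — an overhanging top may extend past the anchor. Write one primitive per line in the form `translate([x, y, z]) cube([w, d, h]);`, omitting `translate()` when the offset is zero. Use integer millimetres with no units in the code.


translate([233, 426, 445]) cube([465, 448, 39]);
translate([233, 426, 0]) cube([49, 49, 445]);
translate([649, 426, 0]) cube([49, 49, 445]);
translate([233, 825, 0]) cube([49, 49, 445]);
translate([649, 825, 0]) cube([49, 49, 445]);
translate([233, 840, 484]) cube([465, 34, 461]);


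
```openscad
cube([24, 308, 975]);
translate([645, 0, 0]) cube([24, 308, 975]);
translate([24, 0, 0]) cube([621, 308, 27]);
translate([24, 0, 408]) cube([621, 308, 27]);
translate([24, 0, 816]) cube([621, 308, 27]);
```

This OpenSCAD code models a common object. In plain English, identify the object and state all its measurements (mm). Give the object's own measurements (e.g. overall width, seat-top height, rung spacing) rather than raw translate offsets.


An open bookshelf. Two side panels, each 24 mm thick, 308 mm deep and 975 mm tall, stand 669 mm apart (outside-to-outside). Between them sit 3 shelves, each 27 mm thick and 308 mm deep, spanning the full gap between the sides. The bottom shelf rests on the floor (its underside at z = 0) and the clear gap between one shelf's top and the next shelf's underside is 381 mm.


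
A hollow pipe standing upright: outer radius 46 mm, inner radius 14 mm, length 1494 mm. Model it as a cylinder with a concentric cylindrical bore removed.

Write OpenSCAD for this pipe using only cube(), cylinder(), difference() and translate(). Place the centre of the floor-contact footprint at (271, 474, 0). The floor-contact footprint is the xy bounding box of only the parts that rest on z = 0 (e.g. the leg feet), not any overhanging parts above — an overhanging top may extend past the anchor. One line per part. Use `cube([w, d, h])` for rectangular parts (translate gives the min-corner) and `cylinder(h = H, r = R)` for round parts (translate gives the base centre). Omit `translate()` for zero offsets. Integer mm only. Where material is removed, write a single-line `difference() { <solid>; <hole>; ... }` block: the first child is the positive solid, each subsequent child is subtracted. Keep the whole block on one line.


difference() { translate([271, 474, 0]) cylinder(h = 1494, r = 46); translate([271, 474, 0]) cylinder(h = 1494, r = 14); }


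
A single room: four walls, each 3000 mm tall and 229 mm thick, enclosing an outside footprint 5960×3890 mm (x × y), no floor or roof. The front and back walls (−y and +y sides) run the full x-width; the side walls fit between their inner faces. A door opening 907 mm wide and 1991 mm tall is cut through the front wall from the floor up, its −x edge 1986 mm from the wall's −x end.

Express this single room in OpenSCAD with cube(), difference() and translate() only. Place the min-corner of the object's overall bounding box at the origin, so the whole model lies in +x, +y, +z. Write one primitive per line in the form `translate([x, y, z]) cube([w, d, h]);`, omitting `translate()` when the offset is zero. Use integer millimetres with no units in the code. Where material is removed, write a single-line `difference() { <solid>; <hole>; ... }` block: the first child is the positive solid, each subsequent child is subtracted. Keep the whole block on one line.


difference() { cube([5960, 229, 3000]); translate([1986, 0, 0]) cube([907, 229, 1991]); }
translate([0, 3661, 0]) cube([5960, 229, 3000]);
translate([0, 229, 0]) cube([229, 3432, 3000]);
translate([5731, 229, 0]) cube([229, 3432, 3000]);


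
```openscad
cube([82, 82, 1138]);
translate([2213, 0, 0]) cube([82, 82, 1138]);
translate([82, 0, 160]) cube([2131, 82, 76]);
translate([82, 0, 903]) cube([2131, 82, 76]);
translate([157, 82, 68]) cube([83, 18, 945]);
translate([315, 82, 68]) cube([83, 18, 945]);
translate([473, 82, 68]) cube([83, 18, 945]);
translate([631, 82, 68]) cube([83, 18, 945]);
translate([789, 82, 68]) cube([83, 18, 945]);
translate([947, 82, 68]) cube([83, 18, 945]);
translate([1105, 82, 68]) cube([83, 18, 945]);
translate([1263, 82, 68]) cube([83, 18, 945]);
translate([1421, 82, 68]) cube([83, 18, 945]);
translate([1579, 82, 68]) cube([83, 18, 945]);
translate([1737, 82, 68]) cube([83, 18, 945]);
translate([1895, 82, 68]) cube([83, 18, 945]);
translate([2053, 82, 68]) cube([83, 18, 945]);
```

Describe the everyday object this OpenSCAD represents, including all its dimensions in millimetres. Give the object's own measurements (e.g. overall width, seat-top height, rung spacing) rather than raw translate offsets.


A fence section. Two 82×82 mm posts, 1138 mm tall, stand on the floor with a clear span of 2131 mm between their inner faces. Two horizontal rails of 82×76 mm section span the gap between the posts with their undersides at z = 160 mm and z = 903 mm, flush with the posts' −y face. 13 pickets, each 83 mm wide, 18 mm thick and 945 mm tall, are fixed to the +y face of the rails with their bottoms at z = 68 mm, spaced across the span with a 75 mm gap after the −x post and between neighbouring pickets, with 77 mm left before the +x post.


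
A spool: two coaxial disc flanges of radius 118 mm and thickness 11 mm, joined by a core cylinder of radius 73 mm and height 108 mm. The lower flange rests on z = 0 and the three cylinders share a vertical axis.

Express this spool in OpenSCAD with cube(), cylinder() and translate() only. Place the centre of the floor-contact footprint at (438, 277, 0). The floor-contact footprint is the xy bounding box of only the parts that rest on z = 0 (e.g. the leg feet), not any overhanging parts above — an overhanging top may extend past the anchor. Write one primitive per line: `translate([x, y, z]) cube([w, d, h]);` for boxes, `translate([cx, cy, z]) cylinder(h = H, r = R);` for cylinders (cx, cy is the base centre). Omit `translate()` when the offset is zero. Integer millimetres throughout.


translate([438, 277, 0]) cylinder(h = 11, r = 118);
translate([438, 277, 11]) cylinder(h = 108, r = 73);
translate([438, 277, 119]) cylinder(h = 11, r = 118);


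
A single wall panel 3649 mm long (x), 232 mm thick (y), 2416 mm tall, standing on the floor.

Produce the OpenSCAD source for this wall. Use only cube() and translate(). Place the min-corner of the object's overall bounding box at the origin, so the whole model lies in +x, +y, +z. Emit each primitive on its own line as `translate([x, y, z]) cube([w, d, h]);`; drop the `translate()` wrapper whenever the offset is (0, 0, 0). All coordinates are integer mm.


cube([3649, 232, 2416]);


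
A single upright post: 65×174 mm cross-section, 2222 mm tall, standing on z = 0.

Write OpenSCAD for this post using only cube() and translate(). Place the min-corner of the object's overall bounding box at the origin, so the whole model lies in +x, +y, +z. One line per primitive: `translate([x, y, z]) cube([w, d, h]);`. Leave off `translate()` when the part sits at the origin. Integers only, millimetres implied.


cube([65, 174, 2222]);


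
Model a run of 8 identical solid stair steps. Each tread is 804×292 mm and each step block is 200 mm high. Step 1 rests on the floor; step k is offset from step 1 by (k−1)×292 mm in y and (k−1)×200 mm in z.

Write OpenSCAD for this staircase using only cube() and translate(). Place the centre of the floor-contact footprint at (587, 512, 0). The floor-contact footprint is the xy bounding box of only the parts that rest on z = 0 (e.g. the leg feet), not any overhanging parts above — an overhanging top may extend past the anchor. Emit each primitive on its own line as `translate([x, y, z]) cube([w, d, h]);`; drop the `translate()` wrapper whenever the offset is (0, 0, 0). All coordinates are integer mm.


translate([185, 366, 0]) cube([804, 292, 200]);
translate([185, 658, 200]) cube([804, 292, 200]);
translate([185, 950, 400]) cube([804, 292, 200]);
translate([185, 1242, 600]) cube([804, 292, 200]);
translate([185, 1534, 800]) cube([804, 292, 200]);
translate([185, 1826, 1000]) cube([804, 292, 200]);
translate([185, 2118, 1200]) cube([804, 292, 200]);
translate([185, 2410, 1400]) cube([804, 292, 200]);


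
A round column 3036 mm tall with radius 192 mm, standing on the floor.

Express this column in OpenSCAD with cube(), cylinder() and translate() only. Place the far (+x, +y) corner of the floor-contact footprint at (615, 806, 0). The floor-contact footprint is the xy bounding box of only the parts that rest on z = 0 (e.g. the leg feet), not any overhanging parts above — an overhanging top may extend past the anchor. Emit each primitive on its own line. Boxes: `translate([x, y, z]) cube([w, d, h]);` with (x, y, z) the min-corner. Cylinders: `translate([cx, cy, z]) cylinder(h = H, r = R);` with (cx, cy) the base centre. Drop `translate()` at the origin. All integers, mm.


translate([423, 614, 0]) cylinder(h = 3036, r = 192);


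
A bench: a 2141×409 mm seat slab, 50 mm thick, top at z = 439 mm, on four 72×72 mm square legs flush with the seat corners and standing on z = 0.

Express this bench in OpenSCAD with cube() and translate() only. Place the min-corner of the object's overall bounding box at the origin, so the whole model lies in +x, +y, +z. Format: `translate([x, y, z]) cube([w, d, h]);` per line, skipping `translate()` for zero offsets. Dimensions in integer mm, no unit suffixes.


translate([0, 0, 389]) cube([2141, 409, 50]);
cube([72, 72, 389]);
translate([0, 337, 0]) cube([72, 72, 389]);
translate([2069, 0, 0]) cube([72, 72, 389]);
translate([2069, 337, 0]) cube([72, 72, 389]);


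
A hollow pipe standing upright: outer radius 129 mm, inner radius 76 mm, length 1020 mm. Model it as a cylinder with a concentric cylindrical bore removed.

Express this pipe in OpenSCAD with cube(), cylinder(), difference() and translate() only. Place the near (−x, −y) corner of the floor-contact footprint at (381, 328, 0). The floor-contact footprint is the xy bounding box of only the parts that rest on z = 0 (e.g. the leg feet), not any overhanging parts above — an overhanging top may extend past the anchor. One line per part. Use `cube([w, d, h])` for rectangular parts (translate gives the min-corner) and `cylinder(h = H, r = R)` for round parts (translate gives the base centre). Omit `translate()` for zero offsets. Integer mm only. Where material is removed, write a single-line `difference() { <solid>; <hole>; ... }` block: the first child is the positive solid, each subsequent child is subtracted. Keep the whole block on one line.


difference() { translate([510, 457, 0]) cylinder(h = 1020, r = 129); translate([510, 457, 0]) cylinder(h = 1020, r = 76); }


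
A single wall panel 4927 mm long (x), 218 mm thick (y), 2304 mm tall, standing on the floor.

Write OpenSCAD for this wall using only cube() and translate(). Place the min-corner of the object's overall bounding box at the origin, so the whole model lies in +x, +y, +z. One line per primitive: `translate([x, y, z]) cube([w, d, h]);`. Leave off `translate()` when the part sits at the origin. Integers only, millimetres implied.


cube([4927, 218, 2304]);


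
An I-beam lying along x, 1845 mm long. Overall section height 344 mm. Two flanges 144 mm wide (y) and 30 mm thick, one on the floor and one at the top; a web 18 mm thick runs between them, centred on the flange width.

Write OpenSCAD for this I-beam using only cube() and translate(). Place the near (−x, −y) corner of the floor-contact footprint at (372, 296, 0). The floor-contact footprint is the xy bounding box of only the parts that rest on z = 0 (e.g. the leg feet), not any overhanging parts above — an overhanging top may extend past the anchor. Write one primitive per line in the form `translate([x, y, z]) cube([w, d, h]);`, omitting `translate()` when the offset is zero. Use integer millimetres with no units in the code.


translate([372, 296, 0]) cube([1845, 144, 30]);
translate([372, 359, 30]) cube([1845, 18, 284]);
translate([372, 296, 314]) cube([1845, 144, 30]);


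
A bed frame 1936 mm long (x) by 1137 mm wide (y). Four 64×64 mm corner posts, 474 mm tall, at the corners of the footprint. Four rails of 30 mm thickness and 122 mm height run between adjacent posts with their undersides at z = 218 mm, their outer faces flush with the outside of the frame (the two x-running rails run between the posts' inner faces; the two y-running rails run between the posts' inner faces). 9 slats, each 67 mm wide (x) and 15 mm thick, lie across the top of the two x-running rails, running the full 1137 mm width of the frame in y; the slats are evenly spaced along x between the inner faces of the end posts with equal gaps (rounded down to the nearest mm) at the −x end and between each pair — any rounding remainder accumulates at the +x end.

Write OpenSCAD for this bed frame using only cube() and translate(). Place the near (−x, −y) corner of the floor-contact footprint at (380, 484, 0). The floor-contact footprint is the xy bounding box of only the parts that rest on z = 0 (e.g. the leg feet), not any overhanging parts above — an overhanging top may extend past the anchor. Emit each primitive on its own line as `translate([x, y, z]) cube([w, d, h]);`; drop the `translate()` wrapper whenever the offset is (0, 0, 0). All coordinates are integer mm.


// slat z = rail_z + rail_h = 218 + 122 = 340
// slat gap = ⌊(1808 − 9·67) / 10⌋ = 120
translate([380, 484, 0]) cube([64, 64, 474]);
translate([380, 1557, 0]) cube([64, 64, 474]);
translate([2252, 484, 0]) cube([64, 64, 474]);
translate([2252, 1557, 0]) cube([64, 64, 474]);
translate([444, 484, 218]) cube([1808, 30, 122]);
translate([444, 1591, 218]) cube([1808, 30, 122]);
translate([380, 548, 218]) cube([30, 1009, 122]);
translate([2286, 548, 218]) cube([30, 1009, 122]);
translate([564, 484, 340]) cube([67, 1137, 15]);
translate([751, 484, 340]) cube([67, 1137, 15]);
translate([938, 484, 340]) cube([67, 1137, 15]);
translate([1125, 484, 340]) cube([67, 1137, 15]);
translate([1312, 484, 340]) cube([67, 1137, 15]);
translate([1499, 484, 340]) cube([67, 1137, 15]);
translate([1686, 484, 340]) cube([67, 1137, 15]);
translate([1873, 484, 340]) cube([67, 1137, 15]);
translate([2060, 484, 340]) cube([67, 1137, 15]);


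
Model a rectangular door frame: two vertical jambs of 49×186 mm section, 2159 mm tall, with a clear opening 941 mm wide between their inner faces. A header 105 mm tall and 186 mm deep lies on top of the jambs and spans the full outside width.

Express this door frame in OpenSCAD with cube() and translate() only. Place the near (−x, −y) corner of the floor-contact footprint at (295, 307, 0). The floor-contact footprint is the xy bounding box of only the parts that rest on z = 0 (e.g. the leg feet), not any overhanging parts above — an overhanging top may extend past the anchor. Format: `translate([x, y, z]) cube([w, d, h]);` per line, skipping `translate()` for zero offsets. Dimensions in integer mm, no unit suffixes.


translate([295, 307, 0]) cube([49, 186, 2159]);
translate([1285, 307, 0]) cube([49, 186, 2159]);
translate([295, 307, 2159]) cube([1039, 186, 105]);


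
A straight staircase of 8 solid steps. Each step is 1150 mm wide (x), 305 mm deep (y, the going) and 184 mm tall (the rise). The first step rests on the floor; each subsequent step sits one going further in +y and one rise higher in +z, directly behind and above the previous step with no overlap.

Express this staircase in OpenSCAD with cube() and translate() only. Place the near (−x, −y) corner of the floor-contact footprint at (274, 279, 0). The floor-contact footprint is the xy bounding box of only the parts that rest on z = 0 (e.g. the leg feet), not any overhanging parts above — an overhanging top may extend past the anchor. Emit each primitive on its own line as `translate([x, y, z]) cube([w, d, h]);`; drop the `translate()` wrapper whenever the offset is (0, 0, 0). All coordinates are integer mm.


translate([274, 279, 0]) cube([1150, 305, 184]);
translate([274, 584, 184]) cube([1150, 305, 184]);
translate([274, 889, 368]) cube([1150, 305, 184]);
translate([274, 1194, 552]) cube([1150, 305, 184]);
translate([274, 1499, 736]) cube([1150, 305, 184]);
translate([274, 1804, 920]) cube([1150, 305, 184]);
translate([274, 2109, 1104]) cube([1150, 305, 184]);
translate([274, 2414, 1288]) cube([1150, 305, 184]);


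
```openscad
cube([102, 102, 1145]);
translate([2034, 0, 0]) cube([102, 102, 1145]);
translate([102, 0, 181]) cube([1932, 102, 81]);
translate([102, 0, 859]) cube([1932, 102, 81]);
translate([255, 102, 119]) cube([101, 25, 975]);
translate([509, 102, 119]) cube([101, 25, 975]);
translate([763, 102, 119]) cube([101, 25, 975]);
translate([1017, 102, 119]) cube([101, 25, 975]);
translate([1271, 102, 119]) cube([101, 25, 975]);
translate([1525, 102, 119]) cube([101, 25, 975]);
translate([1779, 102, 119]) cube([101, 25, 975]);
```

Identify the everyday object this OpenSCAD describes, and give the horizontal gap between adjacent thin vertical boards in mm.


A fence section. The picket gap is 153 mm.

Two posts, two rails, 7 pickets — a fence section. Span 1932 mm holds 7 pickets of 101 mm with 8 equal gaps: ⌊(1932 − 7·101) / 8⌋ = 153 mm.


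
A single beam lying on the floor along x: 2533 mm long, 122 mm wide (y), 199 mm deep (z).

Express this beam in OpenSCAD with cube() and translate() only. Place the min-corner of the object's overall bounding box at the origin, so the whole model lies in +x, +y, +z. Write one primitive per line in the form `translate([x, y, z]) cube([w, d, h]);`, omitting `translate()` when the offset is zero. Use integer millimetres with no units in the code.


cube([2533, 122, 199]);


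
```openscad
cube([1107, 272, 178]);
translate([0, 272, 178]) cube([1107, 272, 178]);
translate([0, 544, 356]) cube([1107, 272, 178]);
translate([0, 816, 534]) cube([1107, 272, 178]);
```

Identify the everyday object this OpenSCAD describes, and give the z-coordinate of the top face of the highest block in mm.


A staircase. The total rise is 712 mm.

4 identical blocks, each offset up and back from the previous — a staircase. Each step is 178 mm tall and there are 4 of them, so the total rise is 4 × 178 = 712 mm.


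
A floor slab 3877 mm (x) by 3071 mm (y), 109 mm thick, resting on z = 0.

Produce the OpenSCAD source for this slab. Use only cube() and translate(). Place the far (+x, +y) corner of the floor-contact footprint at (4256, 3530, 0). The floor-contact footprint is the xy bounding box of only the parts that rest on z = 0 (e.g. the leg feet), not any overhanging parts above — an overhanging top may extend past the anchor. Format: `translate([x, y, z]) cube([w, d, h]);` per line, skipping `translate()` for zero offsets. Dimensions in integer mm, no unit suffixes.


translate([379, 459, 0]) cube([3877, 3071, 109]);


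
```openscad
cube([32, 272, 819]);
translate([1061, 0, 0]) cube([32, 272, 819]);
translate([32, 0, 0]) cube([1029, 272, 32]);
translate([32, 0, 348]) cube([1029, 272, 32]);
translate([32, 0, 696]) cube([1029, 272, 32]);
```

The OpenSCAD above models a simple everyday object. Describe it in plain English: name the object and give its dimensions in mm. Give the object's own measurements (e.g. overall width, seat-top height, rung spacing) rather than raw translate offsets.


An open bookshelf. Two side panels, each 32 mm thick, 272 mm deep and 819 mm tall, stand 1093 mm apart (outside-to-outside). Between them sit 3 shelves, each 32 mm thick and 272 mm deep, spanning the full gap between the sides. The bottom shelf rests on the floor (its underside at z = 0) and the clear gap between one shelf's top and the next shelf's underside is 316 mm.


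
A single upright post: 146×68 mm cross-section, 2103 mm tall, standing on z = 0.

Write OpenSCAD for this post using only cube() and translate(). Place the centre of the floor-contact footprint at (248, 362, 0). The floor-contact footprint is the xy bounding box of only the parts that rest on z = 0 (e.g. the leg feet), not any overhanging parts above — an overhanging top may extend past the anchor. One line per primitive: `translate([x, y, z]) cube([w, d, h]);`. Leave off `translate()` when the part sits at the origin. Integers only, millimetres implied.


translate([175, 328, 0]) cube([146, 68, 2103]);


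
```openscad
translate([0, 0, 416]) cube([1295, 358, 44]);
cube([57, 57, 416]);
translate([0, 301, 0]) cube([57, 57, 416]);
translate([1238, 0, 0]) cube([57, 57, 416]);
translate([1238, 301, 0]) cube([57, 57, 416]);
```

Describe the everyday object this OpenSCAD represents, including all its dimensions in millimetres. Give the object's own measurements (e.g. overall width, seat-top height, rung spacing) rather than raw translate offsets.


A bench: a 1295×358 mm seat slab, 44 mm thick, top at z = 460 mm, on four 57×57 mm square legs flush with the seat corners and standing on z = 0.


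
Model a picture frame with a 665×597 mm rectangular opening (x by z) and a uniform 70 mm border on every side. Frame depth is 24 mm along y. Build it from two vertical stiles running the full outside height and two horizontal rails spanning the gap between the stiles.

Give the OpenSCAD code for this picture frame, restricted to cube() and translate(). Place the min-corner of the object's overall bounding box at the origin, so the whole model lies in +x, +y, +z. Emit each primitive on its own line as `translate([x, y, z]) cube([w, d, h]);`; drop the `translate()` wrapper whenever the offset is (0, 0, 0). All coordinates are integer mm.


cube([70, 24, 737]);
translate([735, 0, 0]) cube([70, 24, 737]);
translate([70, 0, 0]) cube([665, 24, 70]);
translate([70, 0, 667]) cube([665, 24, 70]);


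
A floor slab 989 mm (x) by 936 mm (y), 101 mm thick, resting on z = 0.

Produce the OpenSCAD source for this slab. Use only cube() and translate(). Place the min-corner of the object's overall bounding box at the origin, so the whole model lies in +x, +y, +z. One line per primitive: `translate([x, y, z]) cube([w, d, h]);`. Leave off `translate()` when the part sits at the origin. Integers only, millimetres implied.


cube([989, 936, 101]);


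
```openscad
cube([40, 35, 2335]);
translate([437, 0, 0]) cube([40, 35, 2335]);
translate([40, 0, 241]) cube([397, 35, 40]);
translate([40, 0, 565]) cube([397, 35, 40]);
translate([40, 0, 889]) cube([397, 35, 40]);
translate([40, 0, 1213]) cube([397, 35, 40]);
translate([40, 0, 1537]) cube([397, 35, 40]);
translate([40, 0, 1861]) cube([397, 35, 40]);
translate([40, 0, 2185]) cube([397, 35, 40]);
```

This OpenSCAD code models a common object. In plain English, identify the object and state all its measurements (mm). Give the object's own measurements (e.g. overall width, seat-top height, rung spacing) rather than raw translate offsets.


A straight ladder. Two 40×35 mm vertical rails, 2335 mm tall, stand 477 mm apart (outside-to-outside) with their front faces coplanar on the −y side. 7 rungs, each 35 mm deep and 40 mm tall, span between the inner faces of the rails, front faces flush with the rails. The lowest rung's underside is at z = 241 mm and rungs are spaced 324 mm apart (underside to underside).


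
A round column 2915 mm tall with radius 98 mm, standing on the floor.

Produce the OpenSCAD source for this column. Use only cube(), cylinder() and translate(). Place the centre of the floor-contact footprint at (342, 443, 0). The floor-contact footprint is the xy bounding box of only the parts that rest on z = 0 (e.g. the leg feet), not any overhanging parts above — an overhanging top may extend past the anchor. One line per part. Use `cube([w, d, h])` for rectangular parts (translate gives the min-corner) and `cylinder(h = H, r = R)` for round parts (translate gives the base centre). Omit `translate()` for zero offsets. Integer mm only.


translate([342, 443, 0]) cylinder(h = 2915, r = 98);


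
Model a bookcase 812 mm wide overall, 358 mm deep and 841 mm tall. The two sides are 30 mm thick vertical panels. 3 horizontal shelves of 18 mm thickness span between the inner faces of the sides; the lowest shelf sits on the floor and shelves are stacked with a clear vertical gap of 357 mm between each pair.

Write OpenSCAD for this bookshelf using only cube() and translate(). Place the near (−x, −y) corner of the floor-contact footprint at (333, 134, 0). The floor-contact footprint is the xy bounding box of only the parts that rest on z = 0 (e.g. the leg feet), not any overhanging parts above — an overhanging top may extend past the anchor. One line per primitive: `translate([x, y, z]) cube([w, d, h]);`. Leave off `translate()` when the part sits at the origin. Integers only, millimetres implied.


translate([333, 134, 0]) cube([30, 358, 841]);
translate([1115, 134, 0]) cube([30, 358, 841]);
translate([363, 134, 0]) cube([752, 358, 18]);
translate([363, 134, 375]) cube([752, 358, 18]);
translate([363, 134, 750]) cube([752, 358, 18]);


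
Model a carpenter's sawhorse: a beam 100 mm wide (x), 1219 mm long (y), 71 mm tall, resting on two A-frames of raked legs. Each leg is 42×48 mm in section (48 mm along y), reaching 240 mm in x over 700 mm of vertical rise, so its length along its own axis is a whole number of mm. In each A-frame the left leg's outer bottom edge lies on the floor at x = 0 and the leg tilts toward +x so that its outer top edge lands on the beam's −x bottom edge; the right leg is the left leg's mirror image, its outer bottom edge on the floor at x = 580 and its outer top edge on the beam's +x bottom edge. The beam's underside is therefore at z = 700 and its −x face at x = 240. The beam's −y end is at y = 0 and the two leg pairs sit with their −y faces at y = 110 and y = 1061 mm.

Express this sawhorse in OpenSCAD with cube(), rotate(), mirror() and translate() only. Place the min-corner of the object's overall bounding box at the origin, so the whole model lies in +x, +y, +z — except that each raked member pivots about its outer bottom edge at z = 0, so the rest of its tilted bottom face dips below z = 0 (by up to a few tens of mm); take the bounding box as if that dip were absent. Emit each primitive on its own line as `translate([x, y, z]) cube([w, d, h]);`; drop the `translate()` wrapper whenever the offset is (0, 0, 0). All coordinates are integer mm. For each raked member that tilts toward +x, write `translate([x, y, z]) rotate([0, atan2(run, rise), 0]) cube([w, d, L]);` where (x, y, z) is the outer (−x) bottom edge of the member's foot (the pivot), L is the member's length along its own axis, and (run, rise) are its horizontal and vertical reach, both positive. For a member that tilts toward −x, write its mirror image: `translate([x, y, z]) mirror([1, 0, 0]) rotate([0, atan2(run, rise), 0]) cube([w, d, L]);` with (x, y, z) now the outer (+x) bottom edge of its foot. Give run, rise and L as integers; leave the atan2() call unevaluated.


// leg length = √(240² + 700²) = 740
// right-leg outer foot x = 2·240 + 100 = 580
// beam min-corner = (240, 0, 700)
translate([240, 0, 700]) cube([100, 1219, 71]);
translate([0, 110, 0]) rotate([0, atan2(240, 700), 0]) cube([42, 48, 740]);
translate([580, 110, 0]) mirror([1, 0, 0]) rotate([0, atan2(240, 700), 0]) cube([42, 48, 740]);
translate([0, 1061, 0]) rotate([0, atan2(240, 700), 0]) cube([42, 48, 740]);
translate([580, 1061, 0]) mirror([1, 0, 0]) rotate([0, atan2(240, 700), 0]) cube([42, 48, 740]);


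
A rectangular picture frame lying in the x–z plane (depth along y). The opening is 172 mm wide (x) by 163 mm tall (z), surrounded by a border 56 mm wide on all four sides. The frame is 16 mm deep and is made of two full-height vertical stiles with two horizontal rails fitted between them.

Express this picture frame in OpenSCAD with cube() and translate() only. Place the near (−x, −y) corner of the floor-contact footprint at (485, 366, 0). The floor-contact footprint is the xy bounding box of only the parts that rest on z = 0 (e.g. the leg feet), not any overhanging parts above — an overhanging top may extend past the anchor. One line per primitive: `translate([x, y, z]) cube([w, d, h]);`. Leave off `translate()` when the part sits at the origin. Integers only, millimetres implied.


translate([485, 366, 0]) cube([56, 16, 275]);
translate([713, 366, 0]) cube([56, 16, 275]);
translate([541, 366, 0]) cube([172, 16, 56]);
translate([541, 366, 219]) cube([172, 16, 56]);


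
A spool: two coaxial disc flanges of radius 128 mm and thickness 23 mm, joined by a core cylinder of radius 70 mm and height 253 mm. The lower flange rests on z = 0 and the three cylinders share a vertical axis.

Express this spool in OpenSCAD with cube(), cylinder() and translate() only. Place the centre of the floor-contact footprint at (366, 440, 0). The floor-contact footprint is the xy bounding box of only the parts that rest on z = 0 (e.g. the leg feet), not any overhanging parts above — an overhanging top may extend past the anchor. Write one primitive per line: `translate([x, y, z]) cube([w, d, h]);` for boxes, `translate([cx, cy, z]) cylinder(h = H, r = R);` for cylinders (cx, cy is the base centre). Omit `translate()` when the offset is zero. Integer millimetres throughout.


translate([366, 440, 0]) cylinder(h = 23, r = 128);
translate([366, 440, 23]) cylinder(h = 253, r = 70);
translate([366, 440, 276]) cylinder(h = 23, r = 128);


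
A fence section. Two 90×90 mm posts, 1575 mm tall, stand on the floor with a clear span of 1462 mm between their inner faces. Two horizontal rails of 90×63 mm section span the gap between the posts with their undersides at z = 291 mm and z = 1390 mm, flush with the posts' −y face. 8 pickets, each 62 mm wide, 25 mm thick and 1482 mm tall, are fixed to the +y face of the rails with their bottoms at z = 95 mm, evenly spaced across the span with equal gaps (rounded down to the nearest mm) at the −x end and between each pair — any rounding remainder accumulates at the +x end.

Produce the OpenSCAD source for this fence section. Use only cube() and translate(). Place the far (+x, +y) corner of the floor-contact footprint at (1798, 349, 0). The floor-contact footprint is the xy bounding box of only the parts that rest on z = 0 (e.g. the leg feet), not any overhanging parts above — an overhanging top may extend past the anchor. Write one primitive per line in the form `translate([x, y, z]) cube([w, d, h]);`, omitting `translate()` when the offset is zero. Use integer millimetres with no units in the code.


translate([156, 259, 0]) cube([90, 90, 1575]);
translate([1708, 259, 0]) cube([90, 90, 1575]);
translate([246, 259, 291]) cube([1462, 90, 63]);
translate([246, 259, 1390]) cube([1462, 90, 63]);
translate([353, 349, 95]) cube([62, 25, 1482]);
translate([522, 349, 95]) cube([62, 25, 1482]);
translate([691, 349, 95]) cube([62, 25, 1482]);
translate([860, 349, 95]) cube([62, 25, 1482]);
translate([1029, 349, 95]) cube([62, 25, 1482]);
translate([1198, 349, 95]) cube([62, 25, 1482]);
translate([1367, 349, 95]) cube([62, 25, 1482]);
translate([1536, 349, 95]) cube([62, 25, 1482]);


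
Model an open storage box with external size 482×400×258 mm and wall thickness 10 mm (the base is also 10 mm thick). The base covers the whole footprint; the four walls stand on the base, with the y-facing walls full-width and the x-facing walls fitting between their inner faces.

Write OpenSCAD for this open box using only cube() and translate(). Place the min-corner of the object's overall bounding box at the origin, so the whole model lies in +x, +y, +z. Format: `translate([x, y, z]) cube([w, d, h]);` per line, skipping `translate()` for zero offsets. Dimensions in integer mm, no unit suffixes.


cube([482, 400, 10]);
translate([0, 0, 10]) cube([482, 10, 248]);
translate([0, 390, 10]) cube([482, 10, 248]);
translate([0, 10, 10]) cube([10, 380, 248]);
translate([472, 10, 10]) cube([10, 380, 248]);


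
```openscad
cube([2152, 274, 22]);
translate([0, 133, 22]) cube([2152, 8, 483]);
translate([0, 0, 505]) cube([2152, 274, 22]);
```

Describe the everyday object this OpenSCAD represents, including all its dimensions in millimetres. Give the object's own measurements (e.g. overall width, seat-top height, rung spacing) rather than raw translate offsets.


An I-beam lying along x, 2152 mm long. Overall section height 527 mm. Two flanges 274 mm wide (y) and 22 mm thick, one on the floor and one at the top; a web 8 mm thick runs between them, centred on the flange width.
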